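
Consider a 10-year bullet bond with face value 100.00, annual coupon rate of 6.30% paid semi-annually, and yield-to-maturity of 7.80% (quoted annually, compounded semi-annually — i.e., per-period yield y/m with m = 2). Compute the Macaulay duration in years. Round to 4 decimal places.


Answer: Macaulay duration = 7.4100 years

Derivation:
Coupon per period c = face * coupon_rate / m = 3.150000
Periods per year m = 2; per-period yield y/m = 0.039000
Number of cashflows N = 20
Cashflows (t years, CF_t, discount factor 1/(1+y/m)^(m*t), PV):
  t = 0.5000: CF_t = 3.150000, DF = 0.962464, PV = 3.031761
  t = 1.0000: CF_t = 3.150000, DF = 0.926337, PV = 2.917961
  t = 1.5000: CF_t = 3.150000, DF = 0.891566, PV = 2.808432
  t = 2.0000: CF_t = 3.150000, DF = 0.858100, PV = 2.703014
  t = 2.5000: CF_t = 3.150000, DF = 0.825890, PV = 2.601554
  t = 3.0000: CF_t = 3.150000, DF = 0.794889, PV = 2.503902
  t = 3.5000: CF_t = 3.150000, DF = 0.765052, PV = 2.409915
  t = 4.0000: CF_t = 3.150000, DF = 0.736335, PV = 2.319456
  t = 4.5000: CF_t = 3.150000, DF = 0.708696, PV = 2.232393
  t = 5.0000: CF_t = 3.150000, DF = 0.682094, PV = 2.148598
  t = 5.5000: CF_t = 3.150000, DF = 0.656491, PV = 2.067948
  t = 6.0000: CF_t = 3.150000, DF = 0.631849, PV = 1.990325
  t = 6.5000: CF_t = 3.150000, DF = 0.608132, PV = 1.915616
  t = 7.0000: CF_t = 3.150000, DF = 0.585305, PV = 1.843711
  t = 7.5000: CF_t = 3.150000, DF = 0.563335, PV = 1.774505
  t = 8.0000: CF_t = 3.150000, DF = 0.542190, PV = 1.707897
  t = 8.5000: CF_t = 3.150000, DF = 0.521838, PV = 1.643790
  t = 9.0000: CF_t = 3.150000, DF = 0.502250, PV = 1.582088
  t = 9.5000: CF_t = 3.150000, DF = 0.483398, PV = 1.522703
  t = 10.0000: CF_t = 103.150000, DF = 0.465253, PV = 47.990832
Price P = sum_t PV_t = 89.716401
Macaulay numerator sum_t t * PV_t:
  t * PV_t at t = 0.5000: 1.515881
  t * PV_t at t = 1.0000: 2.917961
  t * PV_t at t = 1.5000: 4.212648
  t * PV_t at t = 2.0000: 5.406029
  t * PV_t at t = 2.5000: 6.503885
  t * PV_t at t = 3.0000: 7.511705
  t * PV_t at t = 3.5000: 8.434702
  t * PV_t at t = 4.0000: 9.277825
  t * PV_t at t = 4.5000: 10.045768
  t * PV_t at t = 5.0000: 10.742988
  t * PV_t at t = 5.5000: 11.373712
  t * PV_t at t = 6.0000: 11.941950
  t * PV_t at t = 6.5000: 12.451503
  t * PV_t at t = 7.0000: 12.905978
  t * PV_t at t = 7.5000: 13.308791
  t * PV_t at t = 8.0000: 13.663180
  t * PV_t at t = 8.5000: 13.972212
  t * PV_t at t = 9.0000: 14.238794
  t * PV_t at t = 9.5000: 14.465677
  t * PV_t at t = 10.0000: 479.908322
Macaulay duration D = (sum_t t * PV_t) / P = 664.799509 / 89.716401 = 7.410011


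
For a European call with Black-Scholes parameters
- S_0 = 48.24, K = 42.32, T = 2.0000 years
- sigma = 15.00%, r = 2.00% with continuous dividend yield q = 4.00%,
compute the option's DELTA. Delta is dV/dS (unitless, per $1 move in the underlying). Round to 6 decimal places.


d1 = 0.5347083255; d2 = 0.3225762911
phi(d1) = 0.3457998879; exp(-qT) = 0.9231163464; exp(-rT) = 0.9607894392
N(d1) = 0.7035742182
Delta = exp(-qT) * N(d1) = 0.9231163464 * 0.7035742182 = 0.649481

Answer: Delta = 0.649481


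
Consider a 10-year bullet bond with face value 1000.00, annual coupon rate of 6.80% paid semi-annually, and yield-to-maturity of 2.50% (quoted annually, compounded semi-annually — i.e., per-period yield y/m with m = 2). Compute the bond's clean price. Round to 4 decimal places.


Answer: Price = 1378.3853

Derivation:
Coupon per period c = face * coupon_rate / m = 34.000000
Periods per year m = 2; per-period yield y/m = 0.012500
Number of cashflows N = 20
Cashflows (t years, CF_t, discount factor 1/(1+y/m)^(m*t), PV):
  t = 0.5000: CF_t = 34.000000, DF = 0.987654, PV = 33.580247
  t = 1.0000: CF_t = 34.000000, DF = 0.975461, PV = 33.165676
  t = 1.5000: CF_t = 34.000000, DF = 0.963418, PV = 32.756223
  t = 2.0000: CF_t = 34.000000, DF = 0.951524, PV = 32.351825
  t = 2.5000: CF_t = 34.000000, DF = 0.939777, PV = 31.952420
  t = 3.0000: CF_t = 34.000000, DF = 0.928175, PV = 31.557946
  t = 3.5000: CF_t = 34.000000, DF = 0.916716, PV = 31.168342
  t = 4.0000: CF_t = 34.000000, DF = 0.905398, PV = 30.783547
  t = 4.5000: CF_t = 34.000000, DF = 0.894221, PV = 30.403503
  t = 5.0000: CF_t = 34.000000, DF = 0.883181, PV = 30.028151
  t = 5.5000: CF_t = 34.000000, DF = 0.872277, PV = 29.657434
  t = 6.0000: CF_t = 34.000000, DF = 0.861509, PV = 29.291292
  t = 6.5000: CF_t = 34.000000, DF = 0.850873, PV = 28.929672
  t = 7.0000: CF_t = 34.000000, DF = 0.840368, PV = 28.572515
  t = 7.5000: CF_t = 34.000000, DF = 0.829993, PV = 28.219768
  t = 8.0000: CF_t = 34.000000, DF = 0.819746, PV = 27.871376
  t = 8.5000: CF_t = 34.000000, DF = 0.809626, PV = 27.527285
  t = 9.0000: CF_t = 34.000000, DF = 0.799631, PV = 27.187442
  t = 9.5000: CF_t = 34.000000, DF = 0.789759, PV = 26.851794
  t = 10.0000: CF_t = 1034.000000, DF = 0.780009, PV = 806.528839
Price P = sum_t PV_t = 1378.385297


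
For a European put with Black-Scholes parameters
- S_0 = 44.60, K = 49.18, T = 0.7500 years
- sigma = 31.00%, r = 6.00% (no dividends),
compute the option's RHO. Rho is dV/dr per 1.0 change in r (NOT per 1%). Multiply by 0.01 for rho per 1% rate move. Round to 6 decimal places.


d1 = -0.0622632326; d2 = -0.3307311078
phi(d1) = 0.3981697376; exp(-qT) = 1.0000000000; exp(-rT) = 0.9559974818
N(-d2) = 0.6295761986
Rho = -K*T*exp(-rT)*N(-d2) = -49.1800 * 0.7500 * 0.9559974818 * 0.6295761986 = -22.200095

Answer: Rho = -22.200095


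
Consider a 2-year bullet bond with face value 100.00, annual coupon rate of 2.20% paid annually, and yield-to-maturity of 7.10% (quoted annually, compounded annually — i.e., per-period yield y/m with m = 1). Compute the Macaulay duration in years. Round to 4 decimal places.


Answer: Macaulay duration = 1.9775 years

Derivation:
Coupon per period c = face * coupon_rate / m = 2.200000
Periods per year m = 1; per-period yield y/m = 0.071000
Number of cashflows N = 2
Cashflows (t years, CF_t, discount factor 1/(1+y/m)^(m*t), PV):
  t = 1.0000: CF_t = 2.200000, DF = 0.933707, PV = 2.054155
  t = 2.0000: CF_t = 102.200000, DF = 0.871808, PV = 89.098820
Price P = sum_t PV_t = 91.152975
Macaulay numerator sum_t t * PV_t:
  t * PV_t at t = 1.0000: 2.054155
  t * PV_t at t = 2.0000: 178.197641
Macaulay duration D = (sum_t t * PV_t) / P = 180.251796 / 91.152975 = 1.977465


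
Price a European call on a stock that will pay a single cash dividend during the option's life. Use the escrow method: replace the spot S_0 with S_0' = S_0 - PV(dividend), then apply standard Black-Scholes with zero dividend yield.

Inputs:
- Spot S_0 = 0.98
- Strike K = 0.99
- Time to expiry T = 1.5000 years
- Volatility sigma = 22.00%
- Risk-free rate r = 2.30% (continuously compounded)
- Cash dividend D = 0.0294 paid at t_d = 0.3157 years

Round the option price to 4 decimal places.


PV(D) = D * exp(-r * t_d) = 0.0294 * 0.99276520 = 0.02918730
S_0' = S_0 - PV(D) = 0.9800 - 0.02918730 = 0.95081270
d1 = (ln(S_0'/K) + (r + sigma^2/2)*T) / (sigma*sqrt(T)) = 0.11287009
d2 = d1 - sigma*sqrt(T) = -0.15657379
exp(-rT) = 0.96608834
N(d1) = 0.54493322; N(d2) = 0.43779038
C = S_0' * N(d1) - K * exp(-rT) * N(d2) = 0.95081270 * 0.54493322 - 0.9900 * 0.96608834 * 0.43779038 = 0.0994

Answer: Price = 0.0994


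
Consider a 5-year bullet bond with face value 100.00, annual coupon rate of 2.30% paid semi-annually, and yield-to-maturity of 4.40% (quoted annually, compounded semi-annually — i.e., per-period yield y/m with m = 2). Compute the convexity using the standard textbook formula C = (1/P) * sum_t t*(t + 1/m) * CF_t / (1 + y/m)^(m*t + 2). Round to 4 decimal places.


Answer: Convexity = 24.4899

Derivation:
Coupon per period c = face * coupon_rate / m = 1.150000
Periods per year m = 2; per-period yield y/m = 0.022000
Number of cashflows N = 10
Cashflows (t years, CF_t, discount factor 1/(1+y/m)^(m*t), PV):
  t = 0.5000: CF_t = 1.150000, DF = 0.978474, PV = 1.125245
  t = 1.0000: CF_t = 1.150000, DF = 0.957411, PV = 1.101022
  t = 1.5000: CF_t = 1.150000, DF = 0.936801, PV = 1.077321
  t = 2.0000: CF_t = 1.150000, DF = 0.916635, PV = 1.054130
  t = 2.5000: CF_t = 1.150000, DF = 0.896903, PV = 1.031439
  t = 3.0000: CF_t = 1.150000, DF = 0.877596, PV = 1.009235
  t = 3.5000: CF_t = 1.150000, DF = 0.858704, PV = 0.987510
  t = 4.0000: CF_t = 1.150000, DF = 0.840220, PV = 0.966253
  t = 4.5000: CF_t = 1.150000, DF = 0.822133, PV = 0.945453
  t = 5.0000: CF_t = 101.150000, DF = 0.804435, PV = 81.368616
Price P = sum_t PV_t = 90.666223
Convexity numerator sum_t t*(t + 1/m) * CF_t / (1+y/m)^(m*t + 2):
  t = 0.5000: term = 0.538661
  t = 1.0000: term = 1.581195
  t = 1.5000: term = 3.094316
  t = 2.0000: term = 5.046177
  t = 2.5000: term = 7.406326
  t = 3.0000: term = 10.145652
  t = 3.5000: term = 13.236337
  t = 4.0000: term = 16.651808
  t = 4.5000: term = 20.366692
  t = 5.0000: term = 2142.337211
Convexity = (1/P) * sum = 2220.404375 / 90.666223 = 24.489874


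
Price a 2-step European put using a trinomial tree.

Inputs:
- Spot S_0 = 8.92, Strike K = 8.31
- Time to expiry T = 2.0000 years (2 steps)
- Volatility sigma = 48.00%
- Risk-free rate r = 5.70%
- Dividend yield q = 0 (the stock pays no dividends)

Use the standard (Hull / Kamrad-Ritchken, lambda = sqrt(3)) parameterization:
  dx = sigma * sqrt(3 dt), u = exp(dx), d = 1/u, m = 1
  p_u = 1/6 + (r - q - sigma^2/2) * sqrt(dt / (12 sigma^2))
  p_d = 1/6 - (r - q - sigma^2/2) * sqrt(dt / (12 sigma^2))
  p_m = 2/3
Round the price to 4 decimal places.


Answer: Price = V(0,0) = 1.3020

Derivation:
dt = T/N = 1.000000; dx = sigma*sqrt(3*dt) = 0.831384
u = exp(dx) = 2.296496; d = 1/u = 0.435446
p_u = 0.131665, p_m = 0.666667, p_d = 0.201669
Discount per step: exp(-r*dt) = 0.944594
Stock lattice S(k, j) with j the centered position index:
  k=0: S(0,+0) = 8.9200
  k=1: S(1,-1) = 3.8842; S(1,+0) = 8.9200; S(1,+1) = 20.4847
  k=2: S(2,-2) = 1.6914; S(2,-1) = 3.8842; S(2,+0) = 8.9200; S(2,+1) = 20.4847; S(2,+2) = 47.0431
Terminal payoffs V(N, j) = max(K - S_T, 0):
  V(2,-2) = 6.618650; V(2,-1) = 4.425821; V(2,+0) = 0.000000; V(2,+1) = 0.000000; V(2,+2) = 0.000000
Backward induction: V(k, j) = exp(-r*dt) * [p_u * V(k+1, j+1) + p_m * V(k+1, j) + p_d * V(k+1, j-1)]
  V(1,-1) = exp(-r*dt) * [p_u*0.000000 + p_m*4.425821 + p_d*6.618650] = 4.047889
  V(1,+0) = exp(-r*dt) * [p_u*0.000000 + p_m*0.000000 + p_d*4.425821] = 0.843096
  V(1,+1) = exp(-r*dt) * [p_u*0.000000 + p_m*0.000000 + p_d*0.000000] = 0.000000
  V(0,+0) = exp(-r*dt) * [p_u*0.000000 + p_m*0.843096 + p_d*4.047889] = 1.302025


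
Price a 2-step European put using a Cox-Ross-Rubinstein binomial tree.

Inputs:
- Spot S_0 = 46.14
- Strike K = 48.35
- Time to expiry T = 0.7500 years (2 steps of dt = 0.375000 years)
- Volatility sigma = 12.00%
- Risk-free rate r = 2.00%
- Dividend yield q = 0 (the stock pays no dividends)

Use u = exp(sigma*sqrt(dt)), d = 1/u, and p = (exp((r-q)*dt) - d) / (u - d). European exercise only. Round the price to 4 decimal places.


Answer: Price = V(0,0) = 2.9150

Derivation:
dt = T/N = 0.375000
u = exp(sigma*sqrt(dt)) = 1.076252; d = 1/u = 0.929150
p = (exp((r-q)*dt) - d) / (u - d) = 0.532814
Discount per step: exp(-r*dt) = 0.992528
Stock lattice S(k, i) with i counting down-moves:
  k=0: S(0,0) = 46.1400
  k=1: S(1,0) = 49.6583; S(1,1) = 42.8710
  k=2: S(2,0) = 53.4448; S(2,1) = 46.1400; S(2,2) = 39.8336
Terminal payoffs V(N, i) = max(K - S_T, 0):
  V(2,0) = 0.000000; V(2,1) = 2.210000; V(2,2) = 8.516396
Backward induction: V(k, i) = exp(-r*dt) * [p * V(k+1, i) + (1-p) * V(k+1, i+1)].
  V(1,0) = exp(-r*dt) * [p*0.000000 + (1-p)*2.210000] = 1.024767
  V(1,1) = exp(-r*dt) * [p*2.210000 + (1-p)*8.516396] = 5.117733
  V(0,0) = exp(-r*dt) * [p*1.024767 + (1-p)*5.117733] = 2.914999


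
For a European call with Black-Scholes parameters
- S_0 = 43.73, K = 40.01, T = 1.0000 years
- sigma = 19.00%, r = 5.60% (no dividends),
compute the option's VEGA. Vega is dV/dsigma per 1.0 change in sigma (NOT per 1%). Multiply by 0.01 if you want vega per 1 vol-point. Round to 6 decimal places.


Answer: Vega = 12.077057

Derivation:
d1 = 0.8576575924; d2 = 0.6676575924
phi(d1) = 0.2761732739; exp(-qT) = 1.0000000000; exp(-rT) = 0.9455391359
Vega = S * exp(-qT) * phi(d1) * sqrt(T) = 43.7300 * 1.0000000000 * 0.2761732739 * 1.0000000000 = 12.077057


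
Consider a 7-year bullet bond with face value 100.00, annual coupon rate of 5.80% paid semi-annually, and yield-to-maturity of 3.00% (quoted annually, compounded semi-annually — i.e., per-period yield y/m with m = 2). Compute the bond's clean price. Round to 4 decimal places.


Coupon per period c = face * coupon_rate / m = 2.900000
Periods per year m = 2; per-period yield y/m = 0.015000
Number of cashflows N = 14
Cashflows (t years, CF_t, discount factor 1/(1+y/m)^(m*t), PV):
  t = 0.5000: CF_t = 2.900000, DF = 0.985222, PV = 2.857143
  t = 1.0000: CF_t = 2.900000, DF = 0.970662, PV = 2.814919
  t = 1.5000: CF_t = 2.900000, DF = 0.956317, PV = 2.773319
  t = 2.0000: CF_t = 2.900000, DF = 0.942184, PV = 2.732334
  t = 2.5000: CF_t = 2.900000, DF = 0.928260, PV = 2.691955
  t = 3.0000: CF_t = 2.900000, DF = 0.914542, PV = 2.652172
  t = 3.5000: CF_t = 2.900000, DF = 0.901027, PV = 2.612978
  t = 4.0000: CF_t = 2.900000, DF = 0.887711, PV = 2.574362
  t = 4.5000: CF_t = 2.900000, DF = 0.874592, PV = 2.536317
  t = 5.0000: CF_t = 2.900000, DF = 0.861667, PV = 2.498835
  t = 5.5000: CF_t = 2.900000, DF = 0.848933, PV = 2.461906
  t = 6.0000: CF_t = 2.900000, DF = 0.836387, PV = 2.425524
  t = 6.5000: CF_t = 2.900000, DF = 0.824027, PV = 2.389678
  t = 7.0000: CF_t = 102.900000, DF = 0.811849, PV = 83.539291
Price P = sum_t PV_t = 117.560734

Answer: Price = 117.5607


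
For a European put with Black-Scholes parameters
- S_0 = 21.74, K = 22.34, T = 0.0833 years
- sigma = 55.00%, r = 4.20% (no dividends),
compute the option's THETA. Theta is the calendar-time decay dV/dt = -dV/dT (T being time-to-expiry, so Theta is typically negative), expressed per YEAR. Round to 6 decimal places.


d1 = -0.0700971232; d2 = -0.2288366897
phi(d1) = 0.3979633607; exp(-qT) = 1.0000000000; exp(-rT) = 0.9965075130
Theta = -S*exp(-qT)*phi(d1)*sigma/(2*sqrt(T)) + r*K*exp(-rT)*N(-d2) - q*S*exp(-qT)*N(-d1)
N(-d1) = 0.5279418218; N(-d2) = 0.5905020755; sqrt(T) = 0.2886173938
Term 1 = -21.7400 * 1.0000000000 * 0.3979633607 * 0.5500 / (2 * 0.2886173938) = -8.2435224039
Term 2 = 0.0420 * 22.3400 * 0.9965075130 * 0.5905020755 = 0.5521212530
Term 3 = 0 (no dividend yield, q = 0)
Theta = -8.2435224039 + (0.5521212530) + (0.0000000000) = -7.691401

Answer: Theta = -7.691401


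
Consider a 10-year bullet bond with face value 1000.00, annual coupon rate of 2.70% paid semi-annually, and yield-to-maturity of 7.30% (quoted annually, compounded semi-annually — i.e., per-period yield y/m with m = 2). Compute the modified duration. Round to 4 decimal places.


Coupon per period c = face * coupon_rate / m = 13.500000
Periods per year m = 2; per-period yield y/m = 0.036500
Number of cashflows N = 20
Cashflows (t years, CF_t, discount factor 1/(1+y/m)^(m*t), PV):
  t = 0.5000: CF_t = 13.500000, DF = 0.964785, PV = 13.024602
  t = 1.0000: CF_t = 13.500000, DF = 0.930811, PV = 12.565945
  t = 1.5000: CF_t = 13.500000, DF = 0.898033, PV = 12.123439
  t = 2.0000: CF_t = 13.500000, DF = 0.866409, PV = 11.696517
  t = 2.5000: CF_t = 13.500000, DF = 0.835898, PV = 11.284628
  t = 3.0000: CF_t = 13.500000, DF = 0.806462, PV = 10.887243
  t = 3.5000: CF_t = 13.500000, DF = 0.778063, PV = 10.503853
  t = 4.0000: CF_t = 13.500000, DF = 0.750664, PV = 10.133963
  t = 4.5000: CF_t = 13.500000, DF = 0.724230, PV = 9.777099
  t = 5.0000: CF_t = 13.500000, DF = 0.698726, PV = 9.432802
  t = 5.5000: CF_t = 13.500000, DF = 0.674121, PV = 9.100629
  t = 6.0000: CF_t = 13.500000, DF = 0.650382, PV = 8.780153
  t = 6.5000: CF_t = 13.500000, DF = 0.627479, PV = 8.470963
  t = 7.0000: CF_t = 13.500000, DF = 0.605382, PV = 8.172661
  t = 7.5000: CF_t = 13.500000, DF = 0.584064, PV = 7.884863
  t = 8.0000: CF_t = 13.500000, DF = 0.563496, PV = 7.607201
  t = 8.5000: CF_t = 13.500000, DF = 0.543653, PV = 7.339316
  t = 9.0000: CF_t = 13.500000, DF = 0.524508, PV = 7.080864
  t = 9.5000: CF_t = 13.500000, DF = 0.506038, PV = 6.831514
  t = 10.0000: CF_t = 1013.500000, DF = 0.488218, PV = 494.809039
Price P = sum_t PV_t = 677.507292
First compute Macaulay numerator sum_t t * PV_t:
  t * PV_t at t = 0.5000: 6.512301
  t * PV_t at t = 1.0000: 12.565945
  t * PV_t at t = 1.5000: 18.185159
  t * PV_t at t = 2.0000: 23.393033
  t * PV_t at t = 2.5000: 28.211569
  t * PV_t at t = 3.0000: 32.661730
  t * PV_t at t = 3.5000: 36.763485
  t * PV_t at t = 4.0000: 40.535852
  t * PV_t at t = 4.5000: 43.996945
  t * PV_t at t = 5.0000: 47.164008
  t * PV_t at t = 5.5000: 50.053458
  t * PV_t at t = 6.0000: 52.680919
  t * PV_t at t = 6.5000: 55.061260
  t * PV_t at t = 7.0000: 57.208626
  t * PV_t at t = 7.5000: 59.136475
  t * PV_t at t = 8.0000: 60.857604
  t * PV_t at t = 8.5000: 62.384182
  t * PV_t at t = 9.0000: 63.727776
  t * PV_t at t = 9.5000: 64.899381
  t * PV_t at t = 10.0000: 4948.090388
Macaulay duration D = 5764.090098 / 677.507292 = 8.507790
Modified duration = D / (1 + y/m) = 8.507790 / (1 + 0.036500) = 8.208191

Answer: Modified duration = 8.2082


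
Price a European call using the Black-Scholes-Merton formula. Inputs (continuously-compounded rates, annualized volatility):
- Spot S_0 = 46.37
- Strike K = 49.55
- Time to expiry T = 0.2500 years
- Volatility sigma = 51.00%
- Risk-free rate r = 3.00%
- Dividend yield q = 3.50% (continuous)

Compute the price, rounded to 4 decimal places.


Answer: Price = 3.3872

Derivation:
d1 = (ln(S/K) + (r - q + 0.5*sigma^2) * T) / (sigma * sqrt(T)) = -0.13751789
d2 = d1 - sigma * sqrt(T) = -0.39251789
exp(-rT) = 0.99252805; exp(-qT) = 0.99128817
C = S_0 * exp(-qT) * N(d1) - K * exp(-rT) * N(d2)
N(d1) = 0.44531073; N(d2) = 0.34733780
C = 46.3700 * 0.99128817 * 0.44531073 - 49.5500 * 0.99252805 * 0.34733780 = 3.3872


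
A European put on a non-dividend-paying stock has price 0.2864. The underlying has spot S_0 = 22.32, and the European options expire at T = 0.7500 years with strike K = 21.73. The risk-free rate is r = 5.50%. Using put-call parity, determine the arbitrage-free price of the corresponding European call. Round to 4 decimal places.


Put-call parity: C - P = S_0 * exp(-qT) - K * exp(-rT).
S_0 * exp(-qT) = 22.3200 * 1.00000000 = 22.32000000
K * exp(-rT) = 21.7300 * 0.95958920 = 20.85187337
C = P + S*exp(-qT) - K*exp(-rT)
C = 0.2864 + 22.32000000 - 20.85187337 = 1.7545

Answer: Call price = 1.7545


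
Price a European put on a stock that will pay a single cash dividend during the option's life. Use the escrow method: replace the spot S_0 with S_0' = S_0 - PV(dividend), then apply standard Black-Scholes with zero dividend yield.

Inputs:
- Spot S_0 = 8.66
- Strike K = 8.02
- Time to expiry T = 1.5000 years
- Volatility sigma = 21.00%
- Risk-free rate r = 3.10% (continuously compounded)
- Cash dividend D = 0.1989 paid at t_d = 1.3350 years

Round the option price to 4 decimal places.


Answer: Price = 0.4806

Derivation:
PV(D) = D * exp(-r * t_d) = 0.1989 * 0.95945967 = 0.19083653
S_0' = S_0 - PV(D) = 8.6600 - 0.19083653 = 8.46916347
d1 = (ln(S_0'/K) + (r + sigma^2/2)*T) / (sigma*sqrt(T)) = 0.52126821
d2 = d1 - sigma*sqrt(T) = 0.26407178
exp(-rT) = 0.95456456
N(-d1) = 0.30108997; N(-d2) = 0.39586230
P = K * exp(-rT) * N(-d2) - S_0' * N(-d1) = 8.0200 * 0.95456456 * 0.39586230 - 8.46916347 * 0.30108997 = 0.4806


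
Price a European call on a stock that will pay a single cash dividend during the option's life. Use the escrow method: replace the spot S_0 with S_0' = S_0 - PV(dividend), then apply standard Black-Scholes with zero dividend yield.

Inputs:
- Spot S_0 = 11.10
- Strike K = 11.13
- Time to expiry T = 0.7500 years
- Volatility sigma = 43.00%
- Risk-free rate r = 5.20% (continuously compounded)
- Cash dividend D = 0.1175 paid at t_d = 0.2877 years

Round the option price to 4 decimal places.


Answer: Price = 1.7456

Derivation:
PV(D) = D * exp(-r * t_d) = 0.1175 * 0.98515095 = 0.11575524
S_0' = S_0 - PV(D) = 11.1000 - 0.11575524 = 10.98424476
d1 = (ln(S_0'/K) + (r + sigma^2/2)*T) / (sigma*sqrt(T)) = 0.25552526
d2 = d1 - sigma*sqrt(T) = -0.11686567
exp(-rT) = 0.96175071
N(d1) = 0.60084128; N(d2) = 0.45348325
C = S_0' * N(d1) - K * exp(-rT) * N(d2) = 10.98424476 * 0.60084128 - 11.1300 * 0.96175071 * 0.45348325 = 1.7456


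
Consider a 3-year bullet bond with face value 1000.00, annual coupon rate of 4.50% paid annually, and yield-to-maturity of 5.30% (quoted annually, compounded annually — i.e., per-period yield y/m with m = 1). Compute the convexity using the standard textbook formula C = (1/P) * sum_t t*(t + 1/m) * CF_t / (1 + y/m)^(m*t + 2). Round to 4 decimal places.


Answer: Convexity = 10.2040

Derivation:
Coupon per period c = face * coupon_rate / m = 45.000000
Periods per year m = 1; per-period yield y/m = 0.053000
Number of cashflows N = 3
Cashflows (t years, CF_t, discount factor 1/(1+y/m)^(m*t), PV):
  t = 1.0000: CF_t = 45.000000, DF = 0.949668, PV = 42.735043
  t = 2.0000: CF_t = 45.000000, DF = 0.901869, PV = 40.584086
  t = 3.0000: CF_t = 1045.000000, DF = 0.856475, PV = 895.016778
Price P = sum_t PV_t = 978.335907
Convexity numerator sum_t t*(t + 1/m) * CF_t / (1+y/m)^(m*t + 2):
  t = 1.0000: term = 77.082785
  t = 2.0000: term = 219.609073
  t = 3.0000: term = 9686.250149
Convexity = (1/P) * sum = 9982.942007 / 978.335907 = 10.204002


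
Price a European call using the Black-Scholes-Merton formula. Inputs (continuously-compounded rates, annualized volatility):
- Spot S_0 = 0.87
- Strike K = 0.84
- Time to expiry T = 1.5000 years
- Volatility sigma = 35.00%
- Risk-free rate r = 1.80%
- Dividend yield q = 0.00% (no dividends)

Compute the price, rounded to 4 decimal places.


Answer: Price = 0.1709

Derivation:
d1 = (ln(S/K) + (r - q + 0.5*sigma^2) * T) / (sigma * sqrt(T)) = 0.35917992
d2 = d1 - sigma * sqrt(T) = -0.06948078
exp(-rT) = 0.97336124; exp(-qT) = 1.00000000
C = S_0 * exp(-qT) * N(d1) - K * exp(-rT) * N(d2)
N(d1) = 0.64026975; N(d2) = 0.47230347
C = 0.8700 * 1.00000000 * 0.64026975 - 0.8400 * 0.97336124 * 0.47230347 = 0.1709


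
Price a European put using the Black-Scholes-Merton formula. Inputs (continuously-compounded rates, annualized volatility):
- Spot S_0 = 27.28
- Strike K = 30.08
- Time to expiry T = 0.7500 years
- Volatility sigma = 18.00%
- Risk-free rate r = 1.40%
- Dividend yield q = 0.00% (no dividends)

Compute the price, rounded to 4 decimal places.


Answer: Price = 3.2844

Derivation:
d1 = (ln(S/K) + (r - q + 0.5*sigma^2) * T) / (sigma * sqrt(T)) = -0.48148874
d2 = d1 - sigma * sqrt(T) = -0.63737331
exp(-rT) = 0.98955493; exp(-qT) = 1.00000000
P = K * exp(-rT) * N(-d2) - S_0 * exp(-qT) * N(-d1)
N(-d1) = 0.68491541; N(-d2) = 0.73805915
P = 30.0800 * 0.98955493 * 0.73805915 - 27.2800 * 1.00000000 * 0.68491541 = 3.2844


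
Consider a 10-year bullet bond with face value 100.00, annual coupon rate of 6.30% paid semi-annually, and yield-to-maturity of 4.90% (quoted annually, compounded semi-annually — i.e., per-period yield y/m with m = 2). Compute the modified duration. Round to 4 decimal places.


Answer: Modified duration = 7.5254

Derivation:
Coupon per period c = face * coupon_rate / m = 3.150000
Periods per year m = 2; per-period yield y/m = 0.024500
Number of cashflows N = 20
Cashflows (t years, CF_t, discount factor 1/(1+y/m)^(m*t), PV):
  t = 0.5000: CF_t = 3.150000, DF = 0.976086, PV = 3.074671
  t = 1.0000: CF_t = 3.150000, DF = 0.952744, PV = 3.001143
  t = 1.5000: CF_t = 3.150000, DF = 0.929960, PV = 2.929373
  t = 2.0000: CF_t = 3.150000, DF = 0.907721, PV = 2.859320
  t = 2.5000: CF_t = 3.150000, DF = 0.886013, PV = 2.790942
  t = 3.0000: CF_t = 3.150000, DF = 0.864825, PV = 2.724199
  t = 3.5000: CF_t = 3.150000, DF = 0.844143, PV = 2.659052
  t = 4.0000: CF_t = 3.150000, DF = 0.823957, PV = 2.595463
  t = 4.5000: CF_t = 3.150000, DF = 0.804252, PV = 2.533395
  t = 5.0000: CF_t = 3.150000, DF = 0.785019, PV = 2.472811
  t = 5.5000: CF_t = 3.150000, DF = 0.766246, PV = 2.413676
  t = 6.0000: CF_t = 3.150000, DF = 0.747922, PV = 2.355955
  t = 6.5000: CF_t = 3.150000, DF = 0.730036, PV = 2.299614
  t = 7.0000: CF_t = 3.150000, DF = 0.712578, PV = 2.244621
  t = 7.5000: CF_t = 3.150000, DF = 0.695538, PV = 2.190943
  t = 8.0000: CF_t = 3.150000, DF = 0.678904, PV = 2.138549
  t = 8.5000: CF_t = 3.150000, DF = 0.662669, PV = 2.087407
  t = 9.0000: CF_t = 3.150000, DF = 0.646822, PV = 2.037489
  t = 9.5000: CF_t = 3.150000, DF = 0.631354, PV = 1.988764
  t = 10.0000: CF_t = 103.150000, DF = 0.616255, PV = 63.566746
Price P = sum_t PV_t = 110.964131
First compute Macaulay numerator sum_t t * PV_t:
  t * PV_t at t = 0.5000: 1.537335
  t * PV_t at t = 1.0000: 3.001143
  t * PV_t at t = 1.5000: 4.394059
  t * PV_t at t = 2.0000: 5.718639
  t * PV_t at t = 2.5000: 6.977354
  t * PV_t at t = 3.0000: 8.172596
  t * PV_t at t = 3.5000: 9.306682
  t * PV_t at t = 4.0000: 10.381852
  t * PV_t at t = 4.5000: 11.400277
  t * PV_t at t = 5.0000: 12.364055
  t * PV_t at t = 5.5000: 13.275218
  t * PV_t at t = 6.0000: 14.135730
  t * PV_t at t = 6.5000: 14.947494
  t * PV_t at t = 7.0000: 15.712349
  t * PV_t at t = 7.5000: 16.432074
  t * PV_t at t = 8.0000: 17.108390
  t * PV_t at t = 8.5000: 17.742962
  t * PV_t at t = 9.0000: 18.337399
  t * PV_t at t = 9.5000: 18.893259
  t * PV_t at t = 10.0000: 635.667456
Macaulay duration D = 855.506322 / 110.964131 = 7.709756
Modified duration = D / (1 + y/m) = 7.709756 / (1 + 0.024500) = 7.525384


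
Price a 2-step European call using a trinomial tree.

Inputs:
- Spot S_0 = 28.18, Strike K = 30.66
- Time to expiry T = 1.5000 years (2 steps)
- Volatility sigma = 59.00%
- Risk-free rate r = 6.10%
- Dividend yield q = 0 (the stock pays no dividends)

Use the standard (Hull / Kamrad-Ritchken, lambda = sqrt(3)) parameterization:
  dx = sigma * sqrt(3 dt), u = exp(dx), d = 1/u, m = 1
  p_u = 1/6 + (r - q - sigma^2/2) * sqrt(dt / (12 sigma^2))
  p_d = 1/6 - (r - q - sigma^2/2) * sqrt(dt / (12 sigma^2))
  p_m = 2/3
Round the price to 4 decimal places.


dt = T/N = 0.750000; dx = sigma*sqrt(3*dt) = 0.885000
u = exp(dx) = 2.422984; d = 1/u = 0.412714
p_u = 0.118764, p_m = 0.666667, p_d = 0.214569
Discount per step: exp(-r*dt) = 0.955281
Stock lattice S(k, j) with j the centered position index:
  k=0: S(0,+0) = 28.1800
  k=1: S(1,-1) = 11.6303; S(1,+0) = 28.1800; S(1,+1) = 68.2797
  k=2: S(2,-2) = 4.8000; S(2,-1) = 11.6303; S(2,+0) = 28.1800; S(2,+1) = 68.2797; S(2,+2) = 165.4406
Terminal payoffs V(N, j) = max(S_T - K, 0):
  V(2,-2) = 0.000000; V(2,-1) = 0.000000; V(2,+0) = 0.000000; V(2,+1) = 37.619700; V(2,+2) = 134.780648
Backward induction: V(k, j) = exp(-r*dt) * [p_u * V(k+1, j+1) + p_m * V(k+1, j) + p_d * V(k+1, j-1)]
  V(1,-1) = exp(-r*dt) * [p_u*0.000000 + p_m*0.000000 + p_d*0.000000] = 0.000000
  V(1,+0) = exp(-r*dt) * [p_u*37.619700 + p_m*0.000000 + p_d*0.000000] = 4.268071
  V(1,+1) = exp(-r*dt) * [p_u*134.780648 + p_m*37.619700 + p_d*0.000000] = 39.249530
  V(0,+0) = exp(-r*dt) * [p_u*39.249530 + p_m*4.268071 + p_d*0.000000] = 7.171118

Answer: Price = V(0,0) = 7.1711


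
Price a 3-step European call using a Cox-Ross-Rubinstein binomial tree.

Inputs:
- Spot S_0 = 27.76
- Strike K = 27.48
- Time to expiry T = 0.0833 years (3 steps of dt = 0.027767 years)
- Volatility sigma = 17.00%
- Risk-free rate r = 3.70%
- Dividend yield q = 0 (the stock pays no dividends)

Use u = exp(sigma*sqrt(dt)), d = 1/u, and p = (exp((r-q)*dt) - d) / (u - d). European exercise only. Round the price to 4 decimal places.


dt = T/N = 0.027767
u = exp(sigma*sqrt(dt)) = 1.028733; d = 1/u = 0.972070
p = (exp((r-q)*dt) - d) / (u - d) = 0.511059
Discount per step: exp(-r*dt) = 0.998973
Stock lattice S(k, i) with i counting down-moves:
  k=0: S(0,0) = 27.7600
  k=1: S(1,0) = 28.5576; S(1,1) = 26.9847
  k=2: S(2,0) = 29.3782; S(2,1) = 27.7600; S(2,2) = 26.2310
  k=3: S(3,0) = 30.2223; S(3,1) = 28.5576; S(3,2) = 26.9847; S(3,3) = 25.4983
Terminal payoffs V(N, i) = max(S_T - K, 0):
  V(3,0) = 2.742272; V(3,1) = 1.077620; V(3,2) = 0.000000; V(3,3) = 0.000000
Backward induction: V(k, i) = exp(-r*dt) * [p * V(k+1, i) + (1-p) * V(k+1, i+1)].
  V(2,0) = exp(-r*dt) * [p*2.742272 + (1-p)*1.077620] = 1.926375
  V(2,1) = exp(-r*dt) * [p*1.077620 + (1-p)*0.000000] = 0.550162
  V(2,2) = exp(-r*dt) * [p*0.000000 + (1-p)*0.000000] = 0.000000
  V(1,0) = exp(-r*dt) * [p*1.926375 + (1-p)*0.550162] = 1.252201
  V(1,1) = exp(-r*dt) * [p*0.550162 + (1-p)*0.000000] = 0.280877
  V(0,0) = exp(-r*dt) * [p*1.252201 + (1-p)*0.280877] = 0.776483

Answer: Price = V(0,0) = 0.7765


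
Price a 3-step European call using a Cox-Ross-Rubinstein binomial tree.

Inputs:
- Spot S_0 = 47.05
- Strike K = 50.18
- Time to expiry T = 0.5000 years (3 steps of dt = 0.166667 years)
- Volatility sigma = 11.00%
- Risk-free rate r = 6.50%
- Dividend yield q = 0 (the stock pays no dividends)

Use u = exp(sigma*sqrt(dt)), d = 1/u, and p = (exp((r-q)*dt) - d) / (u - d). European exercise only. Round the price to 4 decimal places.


dt = T/N = 0.166667
u = exp(sigma*sqrt(dt)) = 1.045931; d = 1/u = 0.956086
p = (exp((r-q)*dt) - d) / (u - d) = 0.610009
Discount per step: exp(-r*dt) = 0.989225
Stock lattice S(k, i) with i counting down-moves:
  k=0: S(0,0) = 47.0500
  k=1: S(1,0) = 49.2110; S(1,1) = 44.9839
  k=2: S(2,0) = 51.4714; S(2,1) = 47.0500; S(2,2) = 43.0084
  k=3: S(3,0) = 53.8355; S(3,1) = 49.2110; S(3,2) = 44.9839; S(3,3) = 41.1198
Terminal payoffs V(N, i) = max(S_T - K, 0):
  V(3,0) = 3.655484; V(3,1) = 0.000000; V(3,2) = 0.000000; V(3,3) = 0.000000
Backward induction: V(k, i) = exp(-r*dt) * [p * V(k+1, i) + (1-p) * V(k+1, i+1)].
  V(2,0) = exp(-r*dt) * [p*3.655484 + (1-p)*0.000000] = 2.205851
  V(2,1) = exp(-r*dt) * [p*0.000000 + (1-p)*0.000000] = 0.000000
  V(2,2) = exp(-r*dt) * [p*0.000000 + (1-p)*0.000000] = 0.000000
  V(1,0) = exp(-r*dt) * [p*2.205851 + (1-p)*0.000000] = 1.331090
  V(1,1) = exp(-r*dt) * [p*0.000000 + (1-p)*0.000000] = 0.000000
  V(0,0) = exp(-r*dt) * [p*1.331090 + (1-p)*0.000000] = 0.803228

Answer: Price = V(0,0) = 0.8032


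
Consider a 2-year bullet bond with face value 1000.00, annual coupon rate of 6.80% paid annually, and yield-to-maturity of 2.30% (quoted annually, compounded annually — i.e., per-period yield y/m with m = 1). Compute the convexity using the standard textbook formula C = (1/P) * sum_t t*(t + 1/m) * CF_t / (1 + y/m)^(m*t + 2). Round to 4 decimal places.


Answer: Convexity = 5.4995

Derivation:
Coupon per period c = face * coupon_rate / m = 68.000000
Periods per year m = 1; per-period yield y/m = 0.023000
Number of cashflows N = 2
Cashflows (t years, CF_t, discount factor 1/(1+y/m)^(m*t), PV):
  t = 1.0000: CF_t = 68.000000, DF = 0.977517, PV = 66.471163
  t = 2.0000: CF_t = 1068.000000, DF = 0.955540, PV = 1020.516393
Price P = sum_t PV_t = 1086.987556
Convexity numerator sum_t t*(t + 1/m) * CF_t / (1+y/m)^(m*t + 2):
  t = 1.0000: term = 127.031670
  t = 2.0000: term = 5850.863527
Convexity = (1/P) * sum = 5977.895197 / 1086.987556 = 5.499507


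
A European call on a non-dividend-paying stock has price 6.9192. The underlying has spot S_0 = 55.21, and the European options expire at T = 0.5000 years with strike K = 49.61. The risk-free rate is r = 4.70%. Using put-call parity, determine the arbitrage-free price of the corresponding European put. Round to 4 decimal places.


Put-call parity: C - P = S_0 * exp(-qT) - K * exp(-rT).
S_0 * exp(-qT) = 55.2100 * 1.00000000 = 55.21000000
K * exp(-rT) = 49.6100 * 0.97677397 = 48.45775688
P = C - S*exp(-qT) + K*exp(-rT)
P = 6.9192 - 55.21000000 + 48.45775688 = 0.1670

Answer: Put price = 0.1670


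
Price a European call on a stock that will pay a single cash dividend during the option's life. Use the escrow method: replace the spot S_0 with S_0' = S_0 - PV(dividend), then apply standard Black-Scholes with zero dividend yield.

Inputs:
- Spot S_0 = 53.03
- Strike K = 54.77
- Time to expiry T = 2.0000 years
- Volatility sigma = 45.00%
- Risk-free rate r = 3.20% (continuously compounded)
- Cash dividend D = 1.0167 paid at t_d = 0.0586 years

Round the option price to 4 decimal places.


PV(D) = D * exp(-r * t_d) = 1.0167 * 0.99812656 = 1.01479527
S_0' = S_0 - PV(D) = 53.0300 - 1.01479527 = 52.01520473
d1 = (ln(S_0'/K) + (r + sigma^2/2)*T) / (sigma*sqrt(T)) = 0.33767252
d2 = d1 - sigma*sqrt(T) = -0.29872358
exp(-rT) = 0.93800500
N(d1) = 0.63219501; N(d2) = 0.38257548
C = S_0' * N(d1) - K * exp(-rT) * N(d2) = 52.01520473 * 0.63219501 - 54.7700 * 0.93800500 * 0.38257548 = 13.2291

Answer: Price = 13.2291


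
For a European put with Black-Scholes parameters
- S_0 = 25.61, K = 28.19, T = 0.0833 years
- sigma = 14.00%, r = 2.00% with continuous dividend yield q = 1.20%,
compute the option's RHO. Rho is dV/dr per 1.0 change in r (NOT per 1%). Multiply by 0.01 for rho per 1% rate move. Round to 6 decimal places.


d1 = -2.3387775885; d2 = -2.3791840236
phi(d1) = 0.0258905087; exp(-qT) = 0.9990008994; exp(-rT) = 0.9983353870
N(-d2) = 0.9913244943
Rho = -K*T*exp(-rT)*N(-d2) = -28.1900 * 0.0833 * 0.9983353870 * 0.9913244943 = -2.323980

Answer: Rho = -2.323980


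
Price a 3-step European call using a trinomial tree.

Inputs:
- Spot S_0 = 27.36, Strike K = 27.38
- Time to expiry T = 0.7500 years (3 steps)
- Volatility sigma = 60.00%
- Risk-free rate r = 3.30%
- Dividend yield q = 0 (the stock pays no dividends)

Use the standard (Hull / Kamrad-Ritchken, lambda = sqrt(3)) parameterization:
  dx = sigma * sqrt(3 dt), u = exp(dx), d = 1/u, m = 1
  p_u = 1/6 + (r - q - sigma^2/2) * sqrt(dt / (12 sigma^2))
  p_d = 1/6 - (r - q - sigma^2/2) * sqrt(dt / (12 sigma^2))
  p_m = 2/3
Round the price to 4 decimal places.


dt = T/N = 0.250000; dx = sigma*sqrt(3*dt) = 0.519615
u = exp(dx) = 1.681381; d = 1/u = 0.594749
p_u = 0.131304, p_m = 0.666667, p_d = 0.202029
Discount per step: exp(-r*dt) = 0.991784
Stock lattice S(k, j) with j the centered position index:
  k=0: S(0,+0) = 27.3600
  k=1: S(1,-1) = 16.2723; S(1,+0) = 27.3600; S(1,+1) = 46.0026
  k=2: S(2,-2) = 9.6780; S(2,-1) = 16.2723; S(2,+0) = 27.3600; S(2,+1) = 46.0026; S(2,+2) = 77.3478
  k=3: S(3,-3) = 5.7560; S(3,-2) = 9.6780; S(3,-1) = 16.2723; S(3,+0) = 27.3600; S(3,+1) = 46.0026; S(3,+2) = 77.3478; S(3,+3) = 130.0511
Terminal payoffs V(N, j) = max(S_T - K, 0):
  V(3,-3) = 0.000000; V(3,-2) = 0.000000; V(3,-1) = 0.000000; V(3,+0) = 0.000000; V(3,+1) = 18.622573; V(3,+2) = 49.967834; V(3,+3) = 102.671148
Backward induction: V(k, j) = exp(-r*dt) * [p_u * V(k+1, j+1) + p_m * V(k+1, j) + p_d * V(k+1, j-1)]
  V(2,-2) = exp(-r*dt) * [p_u*0.000000 + p_m*0.000000 + p_d*0.000000] = 0.000000
  V(2,-1) = exp(-r*dt) * [p_u*0.000000 + p_m*0.000000 + p_d*0.000000] = 0.000000
  V(2,+0) = exp(-r*dt) * [p_u*18.622573 + p_m*0.000000 + p_d*0.000000] = 2.425128
  V(2,+1) = exp(-r*dt) * [p_u*49.967834 + p_m*18.622573 + p_d*0.000000] = 18.820115
  V(2,+2) = exp(-r*dt) * [p_u*102.671148 + p_m*49.967834 + p_d*18.622573] = 50.139959
  V(1,-1) = exp(-r*dt) * [p_u*2.425128 + p_m*0.000000 + p_d*0.000000] = 0.315813
  V(1,+0) = exp(-r*dt) * [p_u*18.820115 + p_m*2.425128 + p_d*0.000000] = 4.054321
  V(1,+1) = exp(-r*dt) * [p_u*50.139959 + p_m*18.820115 + p_d*2.425128] = 19.459065
  V(0,+0) = exp(-r*dt) * [p_u*19.459065 + p_m*4.054321 + p_d*0.315813] = 5.278013

Answer: Price = V(0,0) = 5.2780


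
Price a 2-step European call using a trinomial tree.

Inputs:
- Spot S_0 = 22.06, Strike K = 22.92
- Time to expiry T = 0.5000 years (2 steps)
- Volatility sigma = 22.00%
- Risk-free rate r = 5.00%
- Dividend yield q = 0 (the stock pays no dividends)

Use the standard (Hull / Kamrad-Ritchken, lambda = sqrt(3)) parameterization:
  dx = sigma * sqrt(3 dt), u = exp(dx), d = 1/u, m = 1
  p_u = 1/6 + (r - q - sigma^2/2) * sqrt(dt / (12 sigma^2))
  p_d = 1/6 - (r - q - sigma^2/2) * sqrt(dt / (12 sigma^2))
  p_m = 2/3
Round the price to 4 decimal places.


Answer: Price = V(0,0) = 1.2082

Derivation:
dt = T/N = 0.250000; dx = sigma*sqrt(3*dt) = 0.190526
u = exp(dx) = 1.209885; d = 1/u = 0.826525
p_u = 0.183594, p_m = 0.666667, p_d = 0.149740
Discount per step: exp(-r*dt) = 0.987578
Stock lattice S(k, j) with j the centered position index:
  k=0: S(0,+0) = 22.0600
  k=1: S(1,-1) = 18.2331; S(1,+0) = 22.0600; S(1,+1) = 26.6901
  k=2: S(2,-2) = 15.0701; S(2,-1) = 18.2331; S(2,+0) = 22.0600; S(2,+1) = 26.6901; S(2,+2) = 32.2919
Terminal payoffs V(N, j) = max(S_T - K, 0):
  V(2,-2) = 0.000000; V(2,-1) = 0.000000; V(2,+0) = 0.000000; V(2,+1) = 3.770070; V(2,+2) = 9.371925
Backward induction: V(k, j) = exp(-r*dt) * [p_u * V(k+1, j+1) + p_m * V(k+1, j) + p_d * V(k+1, j-1)]
  V(1,-1) = exp(-r*dt) * [p_u*0.000000 + p_m*0.000000 + p_d*0.000000] = 0.000000
  V(1,+0) = exp(-r*dt) * [p_u*3.770070 + p_m*0.000000 + p_d*0.000000] = 0.683562
  V(1,+1) = exp(-r*dt) * [p_u*9.371925 + p_m*3.770070 + p_d*0.000000] = 4.181409
  V(0,+0) = exp(-r*dt) * [p_u*4.181409 + p_m*0.683562 + p_d*0.000000] = 1.208191


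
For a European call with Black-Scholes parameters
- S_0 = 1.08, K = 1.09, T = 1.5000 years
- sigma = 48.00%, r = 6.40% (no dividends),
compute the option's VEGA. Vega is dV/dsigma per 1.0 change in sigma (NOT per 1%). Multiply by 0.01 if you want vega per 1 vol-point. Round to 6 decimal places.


d1 = 0.4415602366; d2 = -0.1463173017
phi(d1) = 0.3618859202; exp(-qT) = 1.0000000000; exp(-rT) = 0.9084640161
Vega = S * exp(-qT) * phi(d1) * sqrt(T) = 1.0800 * 1.0000000000 * 0.3618859202 * 1.2247448714 = 0.478675

Answer: Vega = 0.478675


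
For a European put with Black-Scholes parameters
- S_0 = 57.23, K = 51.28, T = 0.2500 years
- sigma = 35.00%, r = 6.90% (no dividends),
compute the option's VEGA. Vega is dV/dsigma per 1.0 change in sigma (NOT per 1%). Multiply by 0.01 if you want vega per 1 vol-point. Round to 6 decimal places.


Answer: Vega = 8.200592

Derivation:
d1 = 0.8133709932; d2 = 0.6383709932
phi(d1) = 0.2865836769; exp(-qT) = 1.0000000000; exp(-rT) = 0.9828979294
Vega = S * exp(-qT) * phi(d1) * sqrt(T) = 57.2300 * 1.0000000000 * 0.2865836769 * 0.5000000000 = 8.200592


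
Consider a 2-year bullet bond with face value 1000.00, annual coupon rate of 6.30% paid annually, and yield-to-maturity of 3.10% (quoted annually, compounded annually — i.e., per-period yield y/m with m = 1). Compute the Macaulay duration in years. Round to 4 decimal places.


Answer: Macaulay duration = 1.9424 years

Derivation:
Coupon per period c = face * coupon_rate / m = 63.000000
Periods per year m = 1; per-period yield y/m = 0.031000
Number of cashflows N = 2
Cashflows (t years, CF_t, discount factor 1/(1+y/m)^(m*t), PV):
  t = 1.0000: CF_t = 63.000000, DF = 0.969932, PV = 61.105723
  t = 2.0000: CF_t = 1063.000000, DF = 0.940768, PV = 1000.036690
Price P = sum_t PV_t = 1061.142413
Macaulay numerator sum_t t * PV_t:
  t * PV_t at t = 1.0000: 61.105723
  t * PV_t at t = 2.0000: 2000.073380
Macaulay duration D = (sum_t t * PV_t) / P = 2061.179103 / 1061.142413 = 1.942415


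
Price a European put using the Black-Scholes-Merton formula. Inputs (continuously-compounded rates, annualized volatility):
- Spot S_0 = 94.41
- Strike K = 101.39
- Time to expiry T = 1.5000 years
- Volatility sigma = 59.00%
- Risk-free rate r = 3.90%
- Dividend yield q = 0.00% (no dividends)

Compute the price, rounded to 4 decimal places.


d1 = (ln(S/K) + (r - q + 0.5*sigma^2) * T) / (sigma * sqrt(T)) = 0.34354790
d2 = d1 - sigma * sqrt(T) = -0.37905157
exp(-rT) = 0.94317824; exp(-qT) = 1.00000000
P = K * exp(-rT) * N(-d2) - S_0 * exp(-qT) * N(-d1)
N(-d1) = 0.36559316; N(-d2) = 0.64767522
P = 101.3900 * 0.94317824 * 0.64767522 - 94.4100 * 1.00000000 * 0.36559316 = 27.4208

Answer: Price = 27.4208


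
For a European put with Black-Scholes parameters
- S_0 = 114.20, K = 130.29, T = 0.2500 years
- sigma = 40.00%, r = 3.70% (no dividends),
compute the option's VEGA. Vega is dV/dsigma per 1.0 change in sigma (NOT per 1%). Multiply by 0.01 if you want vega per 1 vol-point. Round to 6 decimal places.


d1 = -0.5128071900; d2 = -0.7128071900
phi(d1) = 0.3497893579; exp(-qT) = 1.0000000000; exp(-rT) = 0.9907926496
Vega = S * exp(-qT) * phi(d1) * sqrt(T) = 114.2000 * 1.0000000000 * 0.3497893579 * 0.5000000000 = 19.972972

Answer: Vega = 19.972972


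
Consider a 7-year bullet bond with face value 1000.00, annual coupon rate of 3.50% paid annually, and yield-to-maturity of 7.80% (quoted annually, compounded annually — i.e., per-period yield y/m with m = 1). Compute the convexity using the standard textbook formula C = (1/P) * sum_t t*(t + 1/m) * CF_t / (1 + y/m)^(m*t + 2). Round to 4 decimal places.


Coupon per period c = face * coupon_rate / m = 35.000000
Periods per year m = 1; per-period yield y/m = 0.078000
Number of cashflows N = 7
Cashflows (t years, CF_t, discount factor 1/(1+y/m)^(m*t), PV):
  t = 1.0000: CF_t = 35.000000, DF = 0.927644, PV = 32.467532
  t = 2.0000: CF_t = 35.000000, DF = 0.860523, PV = 30.118305
  t = 3.0000: CF_t = 35.000000, DF = 0.798259, PV = 27.939058
  t = 4.0000: CF_t = 35.000000, DF = 0.740500, PV = 25.917494
  t = 5.0000: CF_t = 35.000000, DF = 0.686920, PV = 24.042202
  t = 6.0000: CF_t = 35.000000, DF = 0.637217, PV = 22.302599
  t = 7.0000: CF_t = 1035.000000, DF = 0.591111, PV = 611.799368
Price P = sum_t PV_t = 774.586558
Convexity numerator sum_t t*(t + 1/m) * CF_t / (1+y/m)^(m*t + 2):
  t = 1.0000: term = 55.878116
  t = 2.0000: term = 155.504962
  t = 3.0000: term = 288.506423
  t = 4.0000: term = 446.051983
  t = 5.0000: term = 620.666025
  t = 6.0000: term = 806.059773
  t = 7.0000: term = 29482.175638
Convexity = (1/P) * sum = 31854.842921 / 774.586558 = 41.124962

Answer: Convexity = 41.1250
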